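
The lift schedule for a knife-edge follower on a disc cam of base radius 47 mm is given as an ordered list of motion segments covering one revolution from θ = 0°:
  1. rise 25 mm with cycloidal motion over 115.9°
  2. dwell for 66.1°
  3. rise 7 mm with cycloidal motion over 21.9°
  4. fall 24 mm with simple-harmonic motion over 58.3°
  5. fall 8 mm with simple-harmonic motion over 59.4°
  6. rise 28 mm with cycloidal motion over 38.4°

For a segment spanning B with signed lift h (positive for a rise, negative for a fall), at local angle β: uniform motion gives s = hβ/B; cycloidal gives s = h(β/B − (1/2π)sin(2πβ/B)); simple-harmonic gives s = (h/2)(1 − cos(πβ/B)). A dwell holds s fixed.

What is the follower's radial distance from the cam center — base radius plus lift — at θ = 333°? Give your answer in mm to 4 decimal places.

seg 1 [0°–115.9°] cycloidal, h=25: full span → s += 25 → s = 25.0000
seg 2 [115.9°–182°] dwell: s stays 25.0000
seg 3 [182°–203.9°] cycloidal, h=7: full span → s += 7 → s = 32.0000
seg 4 [203.9°–262.2°] simple-harmonic, h=-24: full span → s += -24 → s = 8.0000
seg 5 [262.2°–321.6°] simple-harmonic, h=-8: full span → s += -8 → s = 0.0000
seg 6 [321.6°–360°] cycloidal, h=28: θ=333° here. β=11.4, B=38.4. 28·(0.2969 − sin(2π·0.2969)/(2π)) = 4.0481 → s = 4.0481
radial distance = base radius + s = 47 + 4.0481 = 51.0481

51.0481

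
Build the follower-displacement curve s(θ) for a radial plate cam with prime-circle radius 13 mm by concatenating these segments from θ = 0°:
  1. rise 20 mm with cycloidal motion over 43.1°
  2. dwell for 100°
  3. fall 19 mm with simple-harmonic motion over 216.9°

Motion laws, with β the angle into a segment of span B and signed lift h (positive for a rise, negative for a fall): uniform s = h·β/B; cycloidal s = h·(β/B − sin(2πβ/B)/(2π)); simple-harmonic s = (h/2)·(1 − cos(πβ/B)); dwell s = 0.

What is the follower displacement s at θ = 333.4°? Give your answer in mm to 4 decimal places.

seg 1 [0°–43.1°] cycloidal, h=20: full span → s += 20 → s = 20.0000
seg 2 [43.1°–143.1°] dwell: s stays 20.0000
seg 3 [143.1°–360°] simple-harmonic, h=-19: θ=333.4° here. β=190.3, B=216.9. -19/2·(1 − cos(π·0.8774)) = -18.3036 → s = 1.6964

1.6964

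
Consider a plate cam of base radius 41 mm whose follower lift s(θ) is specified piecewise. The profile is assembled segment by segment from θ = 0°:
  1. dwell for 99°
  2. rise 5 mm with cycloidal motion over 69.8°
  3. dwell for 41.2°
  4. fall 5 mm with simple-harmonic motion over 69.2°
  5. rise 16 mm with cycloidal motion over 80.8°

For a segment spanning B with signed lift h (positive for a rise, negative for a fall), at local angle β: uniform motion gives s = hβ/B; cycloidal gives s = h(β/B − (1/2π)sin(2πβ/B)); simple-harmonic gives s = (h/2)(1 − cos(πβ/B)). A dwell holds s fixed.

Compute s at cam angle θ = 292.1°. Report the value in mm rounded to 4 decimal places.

seg 1 [0°–99°] dwell: s stays 0.0000
seg 2 [99°–168.8°] cycloidal, h=5: full span → s += 5 → s = 5.0000
seg 3 [168.8°–210°] dwell: s stays 5.0000
seg 4 [210°–279.2°] simple-harmonic, h=-5: full span → s += -5 → s = 0.0000
seg 5 [279.2°–360°] cycloidal, h=16: θ=292.1° here. β=12.9, B=80.8. 16·(0.1597 − sin(2π·0.1597)/(2π)) = 0.4074 → s = 0.4074

0.4074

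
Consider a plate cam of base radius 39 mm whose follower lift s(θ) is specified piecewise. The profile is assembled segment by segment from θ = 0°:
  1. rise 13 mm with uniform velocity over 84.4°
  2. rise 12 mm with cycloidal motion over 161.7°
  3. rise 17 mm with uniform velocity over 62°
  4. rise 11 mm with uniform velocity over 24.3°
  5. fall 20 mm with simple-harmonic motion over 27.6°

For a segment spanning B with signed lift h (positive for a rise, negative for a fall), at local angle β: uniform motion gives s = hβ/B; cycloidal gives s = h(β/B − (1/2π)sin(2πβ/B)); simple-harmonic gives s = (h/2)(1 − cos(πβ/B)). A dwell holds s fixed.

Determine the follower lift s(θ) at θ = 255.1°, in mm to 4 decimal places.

seg 1 [0°–84.4°] uniform, h=13: full span → s += 13 → s = 13.0000
seg 2 [84.4°–246.1°] cycloidal, h=12: full span → s += 12 → s = 25.0000
seg 3 [246.1°–308.1°] uniform, h=17: θ=255.1° here. β=9, B=62. 17·9/62 = 2.4677 → s = 27.4677

27.4677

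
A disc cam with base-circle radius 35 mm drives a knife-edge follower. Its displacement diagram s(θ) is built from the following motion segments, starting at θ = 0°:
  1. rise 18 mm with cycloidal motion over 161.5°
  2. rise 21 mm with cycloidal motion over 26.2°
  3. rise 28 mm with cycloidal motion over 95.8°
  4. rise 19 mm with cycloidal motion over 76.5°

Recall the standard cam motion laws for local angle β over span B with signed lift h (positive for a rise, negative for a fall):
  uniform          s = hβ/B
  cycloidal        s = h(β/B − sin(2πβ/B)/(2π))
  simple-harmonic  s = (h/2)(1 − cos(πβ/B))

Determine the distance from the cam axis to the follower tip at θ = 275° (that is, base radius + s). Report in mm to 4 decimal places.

seg 1 [0°–161.5°] cycloidal, h=18: full span → s += 18 → s = 18.0000
seg 2 [161.5°–187.7°] cycloidal, h=21: full span → s += 21 → s = 39.0000
seg 3 [187.7°–283.5°] cycloidal, h=28: θ=275° here. β=87.3, B=95.8. 28·(0.9113 − sin(2π·0.9113)/(2π)) = 27.8733 → s = 66.8733
radial distance = base radius + s = 35 + 66.8733 = 101.8733

101.8733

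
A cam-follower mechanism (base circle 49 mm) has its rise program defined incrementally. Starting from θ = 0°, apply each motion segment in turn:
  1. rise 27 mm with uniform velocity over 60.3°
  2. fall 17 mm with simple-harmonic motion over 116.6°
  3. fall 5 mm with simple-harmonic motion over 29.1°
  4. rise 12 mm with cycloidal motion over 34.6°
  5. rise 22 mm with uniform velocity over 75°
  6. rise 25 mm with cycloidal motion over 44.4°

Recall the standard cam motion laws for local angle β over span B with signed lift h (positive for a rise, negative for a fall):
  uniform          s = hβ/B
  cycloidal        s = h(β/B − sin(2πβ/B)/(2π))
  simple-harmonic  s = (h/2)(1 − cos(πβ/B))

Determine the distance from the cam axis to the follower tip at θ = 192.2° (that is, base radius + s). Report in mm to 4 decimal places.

seg 1 [0°–60.3°] uniform, h=27: full span → s += 27 → s = 27.0000
seg 2 [60.3°–176.9°] simple-harmonic, h=-17: full span → s += -17 → s = 10.0000
seg 3 [176.9°–206°] simple-harmonic, h=-5: θ=192.2° here. β=15.3, B=29.1. -5/2·(1 − cos(π·0.5258)) = -2.7022 → s = 7.2978
radial distance = base radius + s = 49 + 7.2978 = 56.2978

56.2978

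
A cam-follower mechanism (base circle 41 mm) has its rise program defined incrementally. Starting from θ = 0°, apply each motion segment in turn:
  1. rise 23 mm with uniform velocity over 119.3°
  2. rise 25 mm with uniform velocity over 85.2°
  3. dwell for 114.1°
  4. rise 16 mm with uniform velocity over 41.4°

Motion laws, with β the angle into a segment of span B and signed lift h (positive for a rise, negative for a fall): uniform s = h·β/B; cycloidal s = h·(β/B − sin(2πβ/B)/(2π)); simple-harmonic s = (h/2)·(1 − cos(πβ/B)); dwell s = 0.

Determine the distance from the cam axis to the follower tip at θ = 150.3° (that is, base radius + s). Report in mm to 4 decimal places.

seg 1 [0°–119.3°] uniform, h=23: full span → s += 23 → s = 23.0000
seg 2 [119.3°–204.5°] uniform, h=25: θ=150.3° here. β=31, B=85.2. 25·31/85.2 = 9.0962 → s = 32.0962
radial distance = base radius + s = 41 + 32.0962 = 73.0962

73.0962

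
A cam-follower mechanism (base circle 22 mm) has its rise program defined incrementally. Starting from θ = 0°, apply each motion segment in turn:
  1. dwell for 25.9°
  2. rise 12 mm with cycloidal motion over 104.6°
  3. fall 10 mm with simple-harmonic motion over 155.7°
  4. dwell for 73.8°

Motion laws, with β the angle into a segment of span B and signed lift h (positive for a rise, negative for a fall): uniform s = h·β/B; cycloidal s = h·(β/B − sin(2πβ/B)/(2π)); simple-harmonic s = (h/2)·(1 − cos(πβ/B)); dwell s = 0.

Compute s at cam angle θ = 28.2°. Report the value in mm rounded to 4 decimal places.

seg 1 [0°–25.9°] dwell: s stays 0.0000
seg 2 [25.9°–130.5°] cycloidal, h=12: θ=28.2° here. β=2.3, B=104.6. 12·(0.0220 − sin(2π·0.0220)/(2π)) = 0.0008 → s = 0.0008

0.0008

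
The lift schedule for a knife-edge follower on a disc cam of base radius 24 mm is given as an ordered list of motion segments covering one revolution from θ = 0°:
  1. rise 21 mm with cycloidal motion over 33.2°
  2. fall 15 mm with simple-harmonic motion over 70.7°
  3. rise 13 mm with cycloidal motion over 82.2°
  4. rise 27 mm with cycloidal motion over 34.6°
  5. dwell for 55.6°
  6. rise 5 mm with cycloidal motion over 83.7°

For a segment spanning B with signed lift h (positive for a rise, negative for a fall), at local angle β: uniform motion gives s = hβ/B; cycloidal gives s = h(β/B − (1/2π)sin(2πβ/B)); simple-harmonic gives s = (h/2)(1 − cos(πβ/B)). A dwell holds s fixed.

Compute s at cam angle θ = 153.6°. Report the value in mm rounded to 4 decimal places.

seg 1 [0°–33.2°] cycloidal, h=21: full span → s += 21 → s = 21.0000
seg 2 [33.2°–103.9°] simple-harmonic, h=-15: full span → s += -15 → s = 6.0000
seg 3 [103.9°–186.1°] cycloidal, h=13: θ=153.6° here. β=49.7, B=82.2. 13·(0.6046 − sin(2π·0.6046)/(2π)) = 9.1243 → s = 15.1243

15.1243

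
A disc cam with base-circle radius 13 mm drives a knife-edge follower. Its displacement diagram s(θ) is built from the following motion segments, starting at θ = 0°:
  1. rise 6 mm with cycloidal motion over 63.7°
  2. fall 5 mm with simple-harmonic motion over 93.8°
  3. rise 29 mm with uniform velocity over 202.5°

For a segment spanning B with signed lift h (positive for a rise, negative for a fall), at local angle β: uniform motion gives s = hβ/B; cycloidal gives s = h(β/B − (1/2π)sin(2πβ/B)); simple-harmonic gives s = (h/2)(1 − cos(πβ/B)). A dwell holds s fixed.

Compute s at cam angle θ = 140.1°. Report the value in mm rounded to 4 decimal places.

seg 1 [0°–63.7°] cycloidal, h=6: full span → s += 6 → s = 6.0000
seg 2 [63.7°–157.5°] simple-harmonic, h=-5: θ=140.1° here. β=76.4, B=93.8. -5/2·(1 − cos(π·0.8145)) = -4.5874 → s = 1.4126

1.4126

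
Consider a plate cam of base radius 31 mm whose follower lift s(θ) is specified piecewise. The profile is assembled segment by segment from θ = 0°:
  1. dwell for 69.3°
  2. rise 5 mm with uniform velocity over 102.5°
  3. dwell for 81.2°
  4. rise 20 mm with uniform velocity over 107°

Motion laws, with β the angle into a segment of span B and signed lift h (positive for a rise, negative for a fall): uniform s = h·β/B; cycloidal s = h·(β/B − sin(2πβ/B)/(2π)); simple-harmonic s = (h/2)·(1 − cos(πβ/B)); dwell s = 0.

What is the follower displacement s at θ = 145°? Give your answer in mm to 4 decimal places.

seg 1 [0°–69.3°] dwell: s stays 0.0000
seg 2 [69.3°–171.8°] uniform, h=5: θ=145° here. β=75.7, B=102.5. 5·75.7/102.5 = 3.6927 → s = 3.6927

3.6927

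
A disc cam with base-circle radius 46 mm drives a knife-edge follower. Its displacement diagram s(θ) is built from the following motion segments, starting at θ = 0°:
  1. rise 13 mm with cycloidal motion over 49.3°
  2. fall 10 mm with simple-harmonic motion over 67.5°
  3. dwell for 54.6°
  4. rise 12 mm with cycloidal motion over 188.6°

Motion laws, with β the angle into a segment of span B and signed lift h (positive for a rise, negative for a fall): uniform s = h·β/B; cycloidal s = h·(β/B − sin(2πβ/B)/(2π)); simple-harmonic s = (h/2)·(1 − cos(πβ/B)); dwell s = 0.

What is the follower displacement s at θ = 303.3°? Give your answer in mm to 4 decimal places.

seg 1 [0°–49.3°] cycloidal, h=13: full span → s += 13 → s = 13.0000
seg 2 [49.3°–116.8°] simple-harmonic, h=-10: full span → s += -10 → s = 3.0000
seg 3 [116.8°–171.4°] dwell: s stays 3.0000
seg 4 [171.4°–360°] cycloidal, h=12: θ=303.3° here. β=131.9, B=188.6. 12·(0.6994 − sin(2π·0.6994)/(2π)) = 10.2064 → s = 13.2064

13.2064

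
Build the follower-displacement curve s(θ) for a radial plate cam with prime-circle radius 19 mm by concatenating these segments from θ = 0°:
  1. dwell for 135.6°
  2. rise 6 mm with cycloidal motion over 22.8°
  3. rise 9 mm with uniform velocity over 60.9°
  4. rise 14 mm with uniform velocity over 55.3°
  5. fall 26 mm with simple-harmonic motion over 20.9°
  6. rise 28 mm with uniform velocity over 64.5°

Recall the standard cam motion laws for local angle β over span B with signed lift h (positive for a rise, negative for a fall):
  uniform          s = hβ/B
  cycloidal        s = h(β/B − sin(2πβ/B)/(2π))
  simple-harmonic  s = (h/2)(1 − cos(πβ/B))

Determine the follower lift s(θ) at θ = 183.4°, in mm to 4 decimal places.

seg 1 [0°–135.6°] dwell: s stays 0.0000
seg 2 [135.6°–158.4°] cycloidal, h=6: full span → s += 6 → s = 6.0000
seg 3 [158.4°–219.3°] uniform, h=9: θ=183.4° here. β=25, B=60.9. 9·25/60.9 = 3.6946 → s = 9.6946

9.6946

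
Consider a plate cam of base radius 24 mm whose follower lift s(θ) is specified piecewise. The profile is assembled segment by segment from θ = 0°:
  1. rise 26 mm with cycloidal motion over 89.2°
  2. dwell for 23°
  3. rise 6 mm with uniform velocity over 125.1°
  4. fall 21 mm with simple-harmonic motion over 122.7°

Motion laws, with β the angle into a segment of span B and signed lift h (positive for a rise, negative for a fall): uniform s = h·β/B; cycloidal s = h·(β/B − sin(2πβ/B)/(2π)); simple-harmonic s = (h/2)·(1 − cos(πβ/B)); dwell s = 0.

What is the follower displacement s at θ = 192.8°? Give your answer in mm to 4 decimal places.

seg 1 [0°–89.2°] cycloidal, h=26: full span → s += 26 → s = 26.0000
seg 2 [89.2°–112.2°] dwell: s stays 26.0000
seg 3 [112.2°–237.3°] uniform, h=6: θ=192.8° here. β=80.6, B=125.1. 6·80.6/125.1 = 3.8657 → s = 29.8657

29.8657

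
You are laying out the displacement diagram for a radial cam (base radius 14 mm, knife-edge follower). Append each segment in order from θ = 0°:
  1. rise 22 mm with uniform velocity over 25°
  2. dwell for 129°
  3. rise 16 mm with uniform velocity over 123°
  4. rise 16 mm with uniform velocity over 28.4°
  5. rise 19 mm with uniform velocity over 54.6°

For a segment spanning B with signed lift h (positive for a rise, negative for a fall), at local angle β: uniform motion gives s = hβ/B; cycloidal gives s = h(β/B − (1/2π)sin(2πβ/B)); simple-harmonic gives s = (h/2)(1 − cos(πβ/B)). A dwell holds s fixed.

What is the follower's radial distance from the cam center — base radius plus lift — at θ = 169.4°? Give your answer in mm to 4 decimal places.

seg 1 [0°–25°] uniform, h=22: full span → s += 22 → s = 22.0000
seg 2 [25°–154°] dwell: s stays 22.0000
seg 3 [154°–277°] uniform, h=16: θ=169.4° here. β=15.4, B=123. 16·15.4/123 = 2.0033 → s = 24.0033
radial distance = base radius + s = 14 + 24.0033 = 38.0033

38.0033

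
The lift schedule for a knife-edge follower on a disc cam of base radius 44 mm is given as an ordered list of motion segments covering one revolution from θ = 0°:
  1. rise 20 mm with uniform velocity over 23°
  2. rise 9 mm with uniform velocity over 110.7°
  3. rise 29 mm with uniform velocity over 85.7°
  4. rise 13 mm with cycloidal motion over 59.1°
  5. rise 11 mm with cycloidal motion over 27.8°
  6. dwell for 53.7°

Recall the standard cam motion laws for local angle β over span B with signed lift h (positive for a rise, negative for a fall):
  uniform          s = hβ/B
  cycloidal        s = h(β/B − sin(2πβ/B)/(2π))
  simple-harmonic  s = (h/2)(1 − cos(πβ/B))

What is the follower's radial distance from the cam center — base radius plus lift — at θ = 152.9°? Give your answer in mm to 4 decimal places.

seg 1 [0°–23°] uniform, h=20: full span → s += 20 → s = 20.0000
seg 2 [23°–133.7°] uniform, h=9: full span → s += 9 → s = 29.0000
seg 3 [133.7°–219.4°] uniform, h=29: θ=152.9° here. β=19.2, B=85.7. 29·19.2/85.7 = 6.4971 → s = 35.4971
radial distance = base radius + s = 44 + 35.4971 = 79.4971

79.4971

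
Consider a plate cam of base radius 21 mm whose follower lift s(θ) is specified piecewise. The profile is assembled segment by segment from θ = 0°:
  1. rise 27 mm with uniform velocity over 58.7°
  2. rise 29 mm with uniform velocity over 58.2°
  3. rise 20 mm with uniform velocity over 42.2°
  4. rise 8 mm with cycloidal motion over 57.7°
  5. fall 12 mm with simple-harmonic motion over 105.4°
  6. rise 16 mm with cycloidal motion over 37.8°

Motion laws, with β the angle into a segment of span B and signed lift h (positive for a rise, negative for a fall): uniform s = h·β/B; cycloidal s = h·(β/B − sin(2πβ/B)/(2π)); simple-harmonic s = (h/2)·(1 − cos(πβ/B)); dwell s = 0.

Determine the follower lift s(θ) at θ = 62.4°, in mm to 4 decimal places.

seg 1 [0°–58.7°] uniform, h=27: full span → s += 27 → s = 27.0000
seg 2 [58.7°–116.9°] uniform, h=29: θ=62.4° here. β=3.7, B=58.2. 29·3.7/58.2 = 1.8436 → s = 28.8436

28.8436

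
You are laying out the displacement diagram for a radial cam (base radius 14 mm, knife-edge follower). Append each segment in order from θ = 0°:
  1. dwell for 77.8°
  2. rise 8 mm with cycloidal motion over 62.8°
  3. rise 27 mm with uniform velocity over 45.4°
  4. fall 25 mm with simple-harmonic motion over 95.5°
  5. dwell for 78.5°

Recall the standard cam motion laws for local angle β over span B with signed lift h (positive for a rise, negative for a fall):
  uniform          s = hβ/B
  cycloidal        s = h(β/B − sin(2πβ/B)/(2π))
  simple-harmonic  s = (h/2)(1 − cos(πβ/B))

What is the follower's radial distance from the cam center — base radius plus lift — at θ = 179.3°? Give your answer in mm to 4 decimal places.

seg 1 [0°–77.8°] dwell: s stays 0.0000
seg 2 [77.8°–140.6°] cycloidal, h=8: full span → s += 8 → s = 8.0000
seg 3 [140.6°–186°] uniform, h=27: θ=179.3° here. β=38.7, B=45.4. 27·38.7/45.4 = 23.0154 → s = 31.0154
radial distance = base radius + s = 14 + 31.0154 = 45.0154

45.0154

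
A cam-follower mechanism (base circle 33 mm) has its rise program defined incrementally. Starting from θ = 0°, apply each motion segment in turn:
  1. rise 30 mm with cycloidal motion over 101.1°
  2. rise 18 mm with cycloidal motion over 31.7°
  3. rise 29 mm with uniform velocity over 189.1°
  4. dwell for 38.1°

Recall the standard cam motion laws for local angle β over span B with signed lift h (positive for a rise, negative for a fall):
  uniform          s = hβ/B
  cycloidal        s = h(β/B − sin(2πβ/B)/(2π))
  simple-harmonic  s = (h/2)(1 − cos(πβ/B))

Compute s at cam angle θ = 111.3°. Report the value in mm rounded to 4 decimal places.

seg 1 [0°–101.1°] cycloidal, h=30: full span → s += 30 → s = 30.0000
seg 2 [101.1°–132.8°] cycloidal, h=18: θ=111.3° here. β=10.2, B=31.7. 18·(0.3218 − sin(2π·0.3218)/(2π)) = 3.2134 → s = 33.2134

33.2134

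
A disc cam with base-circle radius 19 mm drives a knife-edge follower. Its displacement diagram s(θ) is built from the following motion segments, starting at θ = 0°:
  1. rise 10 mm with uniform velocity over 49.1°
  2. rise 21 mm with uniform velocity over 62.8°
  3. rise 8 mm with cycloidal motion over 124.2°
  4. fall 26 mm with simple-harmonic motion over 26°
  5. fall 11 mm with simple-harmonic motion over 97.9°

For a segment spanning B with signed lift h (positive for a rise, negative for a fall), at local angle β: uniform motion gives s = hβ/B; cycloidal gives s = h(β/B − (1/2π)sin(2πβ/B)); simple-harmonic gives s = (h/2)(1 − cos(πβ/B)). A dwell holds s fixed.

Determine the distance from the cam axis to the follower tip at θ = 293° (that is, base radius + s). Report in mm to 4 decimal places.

seg 1 [0°–49.1°] uniform, h=10: full span → s += 10 → s = 10.0000
seg 2 [49.1°–111.9°] uniform, h=21: full span → s += 21 → s = 31.0000
seg 3 [111.9°–236.1°] cycloidal, h=8: full span → s += 8 → s = 39.0000
seg 4 [236.1°–262.1°] simple-harmonic, h=-26: full span → s += -26 → s = 13.0000
seg 5 [262.1°–360°] simple-harmonic, h=-11: θ=293° here. β=30.9, B=97.9. -11/2·(1 − cos(π·0.3156)) = -2.4895 → s = 10.5105
radial distance = base radius + s = 19 + 10.5105 = 29.5105

29.5105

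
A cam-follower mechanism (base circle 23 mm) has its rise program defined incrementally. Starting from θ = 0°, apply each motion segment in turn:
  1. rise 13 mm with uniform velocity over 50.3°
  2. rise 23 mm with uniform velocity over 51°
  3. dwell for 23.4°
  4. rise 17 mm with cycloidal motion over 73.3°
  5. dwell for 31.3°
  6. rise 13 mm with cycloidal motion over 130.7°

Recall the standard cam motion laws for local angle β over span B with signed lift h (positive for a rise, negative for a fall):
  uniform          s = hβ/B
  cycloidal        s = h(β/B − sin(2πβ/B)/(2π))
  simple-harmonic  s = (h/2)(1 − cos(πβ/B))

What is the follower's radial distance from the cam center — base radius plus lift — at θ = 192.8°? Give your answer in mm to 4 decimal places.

seg 1 [0°–50.3°] uniform, h=13: full span → s += 13 → s = 13.0000
seg 2 [50.3°–101.3°] uniform, h=23: full span → s += 23 → s = 36.0000
seg 3 [101.3°–124.7°] dwell: s stays 36.0000
seg 4 [124.7°–198°] cycloidal, h=17: θ=192.8° here. β=68.1, B=73.3. 17·(0.9291 − sin(2π·0.9291)/(2π)) = 16.9605 → s = 52.9605
radial distance = base radius + s = 23 + 52.9605 = 75.9605

75.9605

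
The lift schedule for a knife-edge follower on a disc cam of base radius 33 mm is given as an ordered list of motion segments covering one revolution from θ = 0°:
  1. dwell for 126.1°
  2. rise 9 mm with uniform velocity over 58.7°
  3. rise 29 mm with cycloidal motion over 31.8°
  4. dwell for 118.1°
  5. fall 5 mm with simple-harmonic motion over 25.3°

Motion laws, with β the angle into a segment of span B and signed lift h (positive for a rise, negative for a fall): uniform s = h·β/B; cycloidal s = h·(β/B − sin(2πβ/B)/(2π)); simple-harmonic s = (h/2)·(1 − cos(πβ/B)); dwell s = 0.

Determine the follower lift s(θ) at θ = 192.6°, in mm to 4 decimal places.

seg 1 [0°–126.1°] dwell: s stays 0.0000
seg 2 [126.1°–184.8°] uniform, h=9: full span → s += 9 → s = 9.0000
seg 3 [184.8°–216.6°] cycloidal, h=29: θ=192.6° here. β=7.8, B=31.8. 29·(0.2453 − sin(2π·0.2453)/(2π)) = 2.4997 → s = 11.4997

11.4997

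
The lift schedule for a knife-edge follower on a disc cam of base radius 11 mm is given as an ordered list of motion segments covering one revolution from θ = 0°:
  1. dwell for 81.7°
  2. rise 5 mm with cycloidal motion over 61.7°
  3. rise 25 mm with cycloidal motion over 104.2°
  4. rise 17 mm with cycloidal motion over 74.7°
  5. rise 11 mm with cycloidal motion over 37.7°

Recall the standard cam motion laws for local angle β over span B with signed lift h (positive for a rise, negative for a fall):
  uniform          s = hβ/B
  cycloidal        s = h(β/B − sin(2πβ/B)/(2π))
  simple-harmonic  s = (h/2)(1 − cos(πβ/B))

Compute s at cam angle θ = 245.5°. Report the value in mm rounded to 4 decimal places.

seg 1 [0°–81.7°] dwell: s stays 0.0000
seg 2 [81.7°–143.4°] cycloidal, h=5: full span → s += 5 → s = 5.0000
seg 3 [143.4°–247.6°] cycloidal, h=25: θ=245.5° here. β=102.1, B=104.2. 25·(0.9798 − sin(2π·0.9798)/(2π)) = 24.9987 → s = 29.9987

29.9987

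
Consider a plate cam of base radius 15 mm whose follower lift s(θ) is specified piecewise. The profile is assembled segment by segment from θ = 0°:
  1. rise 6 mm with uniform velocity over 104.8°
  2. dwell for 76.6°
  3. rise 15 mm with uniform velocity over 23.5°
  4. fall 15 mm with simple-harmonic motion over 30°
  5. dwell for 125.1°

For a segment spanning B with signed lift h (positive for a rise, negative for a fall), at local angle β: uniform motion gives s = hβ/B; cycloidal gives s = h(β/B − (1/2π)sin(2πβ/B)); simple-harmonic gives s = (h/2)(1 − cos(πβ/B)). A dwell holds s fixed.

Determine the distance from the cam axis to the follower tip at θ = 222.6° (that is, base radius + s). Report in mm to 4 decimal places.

seg 1 [0°–104.8°] uniform, h=6: full span → s += 6 → s = 6.0000
seg 2 [104.8°–181.4°] dwell: s stays 6.0000
seg 3 [181.4°–204.9°] uniform, h=15: full span → s += 15 → s = 21.0000
seg 4 [204.9°–234.9°] simple-harmonic, h=-15: θ=222.6° here. β=17.7, B=30. -15/2·(1 − cos(π·0.5900)) = -9.5924 → s = 11.4076
radial distance = base radius + s = 15 + 11.4076 = 26.4076

26.4076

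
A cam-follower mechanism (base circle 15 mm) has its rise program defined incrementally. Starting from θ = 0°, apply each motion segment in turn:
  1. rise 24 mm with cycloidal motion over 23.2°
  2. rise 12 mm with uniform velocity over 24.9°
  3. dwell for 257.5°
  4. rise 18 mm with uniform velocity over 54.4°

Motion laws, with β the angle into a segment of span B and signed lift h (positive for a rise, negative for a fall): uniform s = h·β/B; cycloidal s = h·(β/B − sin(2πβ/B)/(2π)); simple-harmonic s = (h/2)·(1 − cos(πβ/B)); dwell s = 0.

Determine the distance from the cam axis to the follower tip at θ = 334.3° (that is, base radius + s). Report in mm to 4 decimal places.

seg 1 [0°–23.2°] cycloidal, h=24: full span → s += 24 → s = 24.0000
seg 2 [23.2°–48.1°] uniform, h=12: full span → s += 12 → s = 36.0000
seg 3 [48.1°–305.6°] dwell: s stays 36.0000
seg 4 [305.6°–360°] uniform, h=18: θ=334.3° here. β=28.7, B=54.4. 18·28.7/54.4 = 9.4963 → s = 45.4963
radial distance = base radius + s = 15 + 45.4963 = 60.4963

60.4963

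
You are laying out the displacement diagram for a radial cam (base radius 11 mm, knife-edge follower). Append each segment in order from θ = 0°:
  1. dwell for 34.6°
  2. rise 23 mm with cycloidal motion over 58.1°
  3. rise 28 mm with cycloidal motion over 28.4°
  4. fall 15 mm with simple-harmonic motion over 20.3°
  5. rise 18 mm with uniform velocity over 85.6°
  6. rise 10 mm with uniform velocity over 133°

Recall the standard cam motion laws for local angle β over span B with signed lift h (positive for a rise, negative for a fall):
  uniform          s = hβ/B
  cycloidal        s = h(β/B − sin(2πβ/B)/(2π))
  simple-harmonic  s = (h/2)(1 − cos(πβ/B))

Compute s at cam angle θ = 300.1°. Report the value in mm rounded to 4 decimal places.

seg 1 [0°–34.6°] dwell: s stays 0.0000
seg 2 [34.6°–92.7°] cycloidal, h=23: full span → s += 23 → s = 23.0000
seg 3 [92.7°–121.1°] cycloidal, h=28: full span → s += 28 → s = 51.0000
seg 4 [121.1°–141.4°] simple-harmonic, h=-15: full span → s += -15 → s = 36.0000
seg 5 [141.4°–227°] uniform, h=18: full span → s += 18 → s = 54.0000
seg 6 [227°–360°] uniform, h=10: θ=300.1° here. β=73.1, B=133. 10·73.1/133 = 5.4962 → s = 59.4962

59.4962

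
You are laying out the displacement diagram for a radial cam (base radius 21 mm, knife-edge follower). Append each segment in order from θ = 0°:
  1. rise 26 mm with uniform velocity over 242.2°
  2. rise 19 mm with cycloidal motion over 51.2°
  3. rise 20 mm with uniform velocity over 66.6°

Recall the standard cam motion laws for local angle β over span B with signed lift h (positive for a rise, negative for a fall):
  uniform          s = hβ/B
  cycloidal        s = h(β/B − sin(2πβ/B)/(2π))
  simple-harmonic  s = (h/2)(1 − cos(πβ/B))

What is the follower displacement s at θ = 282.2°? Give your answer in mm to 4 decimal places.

seg 1 [0°–242.2°] uniform, h=26: full span → s += 26 → s = 26.0000
seg 2 [242.2°–293.4°] cycloidal, h=19: θ=282.2° here. β=40, B=51.2. 19·(0.7813 − sin(2π·0.7813)/(2π)) = 17.8096 → s = 43.8096

43.8096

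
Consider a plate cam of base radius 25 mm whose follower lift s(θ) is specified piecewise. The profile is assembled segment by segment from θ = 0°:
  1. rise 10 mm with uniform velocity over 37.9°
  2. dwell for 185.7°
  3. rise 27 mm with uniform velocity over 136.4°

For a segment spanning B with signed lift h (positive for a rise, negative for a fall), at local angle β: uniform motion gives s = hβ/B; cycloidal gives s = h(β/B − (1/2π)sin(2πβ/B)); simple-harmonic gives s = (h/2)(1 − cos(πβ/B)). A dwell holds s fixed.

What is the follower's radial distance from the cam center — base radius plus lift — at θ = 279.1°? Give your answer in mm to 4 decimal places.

seg 1 [0°–37.9°] uniform, h=10: full span → s += 10 → s = 10.0000
seg 2 [37.9°–223.6°] dwell: s stays 10.0000
seg 3 [223.6°–360°] uniform, h=27: θ=279.1° here. β=55.5, B=136.4. 27·55.5/136.4 = 10.9861 → s = 20.9861
radial distance = base radius + s = 25 + 20.9861 = 45.9861

45.9861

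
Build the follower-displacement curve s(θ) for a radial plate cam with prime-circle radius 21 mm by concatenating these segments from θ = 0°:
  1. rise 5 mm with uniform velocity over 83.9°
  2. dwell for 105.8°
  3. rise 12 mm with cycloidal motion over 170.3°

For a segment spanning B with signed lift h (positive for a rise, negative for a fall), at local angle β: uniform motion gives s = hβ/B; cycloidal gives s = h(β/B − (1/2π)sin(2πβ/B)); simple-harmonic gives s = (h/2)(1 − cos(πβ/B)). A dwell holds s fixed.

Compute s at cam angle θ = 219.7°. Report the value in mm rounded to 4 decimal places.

seg 1 [0°–83.9°] uniform, h=5: full span → s += 5 → s = 5.0000
seg 2 [83.9°–189.7°] dwell: s stays 5.0000
seg 3 [189.7°–360°] cycloidal, h=12: θ=219.7° here. β=30, B=170.3. 12·(0.1762 − sin(2π·0.1762)/(2π)) = 0.4059 → s = 5.4059

5.4059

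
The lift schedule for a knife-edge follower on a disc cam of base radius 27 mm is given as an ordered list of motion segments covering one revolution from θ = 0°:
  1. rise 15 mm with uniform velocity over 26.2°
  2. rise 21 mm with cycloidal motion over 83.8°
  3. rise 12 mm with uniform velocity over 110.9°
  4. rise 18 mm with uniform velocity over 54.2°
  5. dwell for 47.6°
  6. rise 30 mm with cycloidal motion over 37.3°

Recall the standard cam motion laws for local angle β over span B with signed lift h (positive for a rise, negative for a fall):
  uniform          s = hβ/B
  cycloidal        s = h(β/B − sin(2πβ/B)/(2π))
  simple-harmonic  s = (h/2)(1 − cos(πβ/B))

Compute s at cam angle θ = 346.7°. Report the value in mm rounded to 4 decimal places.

seg 1 [0°–26.2°] uniform, h=15: full span → s += 15 → s = 15.0000
seg 2 [26.2°–110°] cycloidal, h=21: full span → s += 21 → s = 36.0000
seg 3 [110°–220.9°] uniform, h=12: full span → s += 12 → s = 48.0000
seg 4 [220.9°–275.1°] uniform, h=18: full span → s += 18 → s = 66.0000
seg 5 [275.1°–322.7°] dwell: s stays 66.0000
seg 6 [322.7°–360°] cycloidal, h=30: θ=346.7° here. β=24, B=37.3. 30·(0.6434 − sin(2π·0.6434)/(2π)) = 23.0466 → s = 89.0466

89.0466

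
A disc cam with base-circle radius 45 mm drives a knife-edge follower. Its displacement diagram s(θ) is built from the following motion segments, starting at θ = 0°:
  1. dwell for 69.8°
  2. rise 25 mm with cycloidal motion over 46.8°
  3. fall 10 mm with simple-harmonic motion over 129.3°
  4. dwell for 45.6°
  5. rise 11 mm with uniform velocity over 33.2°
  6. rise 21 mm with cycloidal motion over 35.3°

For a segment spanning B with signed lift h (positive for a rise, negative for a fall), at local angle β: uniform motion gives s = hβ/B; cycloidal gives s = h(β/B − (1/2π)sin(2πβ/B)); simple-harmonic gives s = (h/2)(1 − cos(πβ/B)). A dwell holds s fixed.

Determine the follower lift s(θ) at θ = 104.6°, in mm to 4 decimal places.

seg 1 [0°–69.8°] dwell: s stays 0.0000
seg 2 [69.8°–116.6°] cycloidal, h=25: θ=104.6° here. β=34.8, B=46.8. 25·(0.7436 − sin(2π·0.7436)/(2π)) = 22.5654 → s = 22.5654

22.5654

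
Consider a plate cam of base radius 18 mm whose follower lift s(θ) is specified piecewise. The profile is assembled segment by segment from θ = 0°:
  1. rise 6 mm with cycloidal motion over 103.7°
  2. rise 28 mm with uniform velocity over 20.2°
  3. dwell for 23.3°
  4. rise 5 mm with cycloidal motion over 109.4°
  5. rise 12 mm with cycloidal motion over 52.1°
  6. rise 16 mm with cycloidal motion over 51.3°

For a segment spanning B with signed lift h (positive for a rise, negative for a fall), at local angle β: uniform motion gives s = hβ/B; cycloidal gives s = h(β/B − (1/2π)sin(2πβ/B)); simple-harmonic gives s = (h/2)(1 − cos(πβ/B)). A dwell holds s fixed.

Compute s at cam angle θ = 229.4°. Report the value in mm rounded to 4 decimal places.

seg 1 [0°–103.7°] cycloidal, h=6: full span → s += 6 → s = 6.0000
seg 2 [103.7°–123.9°] uniform, h=28: full span → s += 28 → s = 34.0000
seg 3 [123.9°–147.2°] dwell: s stays 34.0000
seg 4 [147.2°–256.6°] cycloidal, h=5: θ=229.4° here. β=82.2, B=109.4. 5·(0.7514 − sin(2π·0.7514)/(2π)) = 4.5526 → s = 38.5526

38.5526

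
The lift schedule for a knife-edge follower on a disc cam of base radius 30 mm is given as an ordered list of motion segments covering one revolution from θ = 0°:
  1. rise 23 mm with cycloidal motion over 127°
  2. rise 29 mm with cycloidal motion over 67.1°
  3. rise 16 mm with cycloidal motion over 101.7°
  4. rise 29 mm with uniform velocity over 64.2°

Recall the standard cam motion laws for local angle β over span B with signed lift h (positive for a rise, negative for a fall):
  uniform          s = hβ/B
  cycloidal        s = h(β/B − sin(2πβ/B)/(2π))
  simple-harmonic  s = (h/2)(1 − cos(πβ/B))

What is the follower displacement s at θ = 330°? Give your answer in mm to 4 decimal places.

seg 1 [0°–127°] cycloidal, h=23: full span → s += 23 → s = 23.0000
seg 2 [127°–194.1°] cycloidal, h=29: full span → s += 29 → s = 52.0000
seg 3 [194.1°–295.8°] cycloidal, h=16: full span → s += 16 → s = 68.0000
seg 4 [295.8°–360°] uniform, h=29: θ=330° here. β=34.2, B=64.2. 29·34.2/64.2 = 15.4486 → s = 83.4486

83.4486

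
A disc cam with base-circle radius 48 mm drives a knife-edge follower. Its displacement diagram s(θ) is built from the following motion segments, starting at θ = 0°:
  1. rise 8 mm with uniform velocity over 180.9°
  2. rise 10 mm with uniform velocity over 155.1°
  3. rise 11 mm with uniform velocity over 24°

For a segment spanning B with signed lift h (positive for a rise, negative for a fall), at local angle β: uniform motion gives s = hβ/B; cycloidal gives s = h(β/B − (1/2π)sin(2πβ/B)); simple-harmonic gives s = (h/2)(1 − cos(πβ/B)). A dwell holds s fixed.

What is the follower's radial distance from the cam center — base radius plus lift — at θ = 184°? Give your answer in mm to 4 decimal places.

seg 1 [0°–180.9°] uniform, h=8: full span → s += 8 → s = 8.0000
seg 2 [180.9°–336°] uniform, h=10: θ=184° here. β=3.1, B=155.1. 10·3.1/155.1 = 0.1999 → s = 8.1999
radial distance = base radius + s = 48 + 8.1999 = 56.1999

56.1999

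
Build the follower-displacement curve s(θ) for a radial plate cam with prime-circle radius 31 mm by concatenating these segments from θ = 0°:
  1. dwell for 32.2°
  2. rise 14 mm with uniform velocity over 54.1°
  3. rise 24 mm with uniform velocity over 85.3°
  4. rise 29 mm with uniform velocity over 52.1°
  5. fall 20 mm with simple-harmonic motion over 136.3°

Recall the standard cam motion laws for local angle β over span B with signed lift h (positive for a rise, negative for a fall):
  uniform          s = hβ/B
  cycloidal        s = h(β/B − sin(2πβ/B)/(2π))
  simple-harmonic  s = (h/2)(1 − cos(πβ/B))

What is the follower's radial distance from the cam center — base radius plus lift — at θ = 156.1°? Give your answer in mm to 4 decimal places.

seg 1 [0°–32.2°] dwell: s stays 0.0000
seg 2 [32.2°–86.3°] uniform, h=14: full span → s += 14 → s = 14.0000
seg 3 [86.3°–171.6°] uniform, h=24: θ=156.1° here. β=69.8, B=85.3. 24·69.8/85.3 = 19.6389 → s = 33.6389
radial distance = base radius + s = 31 + 33.6389 = 64.6389

64.6389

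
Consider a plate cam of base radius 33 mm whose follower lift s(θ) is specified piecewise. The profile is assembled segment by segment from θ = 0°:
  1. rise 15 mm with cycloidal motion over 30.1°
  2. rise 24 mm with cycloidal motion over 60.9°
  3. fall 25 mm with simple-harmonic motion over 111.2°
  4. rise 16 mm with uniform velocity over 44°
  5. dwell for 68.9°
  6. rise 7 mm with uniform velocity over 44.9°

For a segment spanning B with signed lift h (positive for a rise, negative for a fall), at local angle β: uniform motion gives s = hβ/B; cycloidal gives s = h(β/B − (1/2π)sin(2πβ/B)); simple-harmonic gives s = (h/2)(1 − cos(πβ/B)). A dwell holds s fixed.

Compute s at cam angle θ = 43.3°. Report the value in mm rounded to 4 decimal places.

seg 1 [0°–30.1°] cycloidal, h=15: full span → s += 15 → s = 15.0000
seg 2 [30.1°–91°] cycloidal, h=24: θ=43.3° here. β=13.2, B=60.9. 24·(0.2167 − sin(2π·0.2167)/(2π)) = 1.4653 → s = 16.4653

16.4653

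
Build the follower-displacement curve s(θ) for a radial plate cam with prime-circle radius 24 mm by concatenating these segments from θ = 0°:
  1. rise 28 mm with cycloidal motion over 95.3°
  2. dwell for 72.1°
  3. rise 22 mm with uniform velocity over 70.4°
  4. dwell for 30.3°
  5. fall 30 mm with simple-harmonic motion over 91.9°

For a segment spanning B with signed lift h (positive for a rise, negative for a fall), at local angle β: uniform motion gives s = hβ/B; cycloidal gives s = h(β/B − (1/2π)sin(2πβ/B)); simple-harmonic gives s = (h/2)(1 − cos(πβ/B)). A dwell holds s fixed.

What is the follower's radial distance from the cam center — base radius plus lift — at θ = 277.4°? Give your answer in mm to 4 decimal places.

seg 1 [0°–95.3°] cycloidal, h=28: full span → s += 28 → s = 28.0000
seg 2 [95.3°–167.4°] dwell: s stays 28.0000
seg 3 [167.4°–237.8°] uniform, h=22: full span → s += 22 → s = 50.0000
seg 4 [237.8°–268.1°] dwell: s stays 50.0000
seg 5 [268.1°–360°] simple-harmonic, h=-30: θ=277.4° here. β=9.3, B=91.9. -30/2·(1 − cos(π·0.1012)) = -0.7517 → s = 49.2483
radial distance = base radius + s = 24 + 49.2483 = 73.2483

73.2483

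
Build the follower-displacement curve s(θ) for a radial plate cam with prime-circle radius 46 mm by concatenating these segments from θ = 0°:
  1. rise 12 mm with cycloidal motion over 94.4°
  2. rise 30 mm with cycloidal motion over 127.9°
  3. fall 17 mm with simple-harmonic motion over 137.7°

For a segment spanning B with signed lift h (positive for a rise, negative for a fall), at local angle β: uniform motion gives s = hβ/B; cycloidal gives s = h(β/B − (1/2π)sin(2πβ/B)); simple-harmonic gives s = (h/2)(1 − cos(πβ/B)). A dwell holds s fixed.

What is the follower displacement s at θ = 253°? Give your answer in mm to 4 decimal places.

seg 1 [0°–94.4°] cycloidal, h=12: full span → s += 12 → s = 12.0000
seg 2 [94.4°–222.3°] cycloidal, h=30: full span → s += 30 → s = 42.0000
seg 3 [222.3°–360°] simple-harmonic, h=-17: θ=253° here. β=30.7, B=137.7. -17/2·(1 − cos(π·0.2229)) = -2.0011 → s = 39.9989

39.9989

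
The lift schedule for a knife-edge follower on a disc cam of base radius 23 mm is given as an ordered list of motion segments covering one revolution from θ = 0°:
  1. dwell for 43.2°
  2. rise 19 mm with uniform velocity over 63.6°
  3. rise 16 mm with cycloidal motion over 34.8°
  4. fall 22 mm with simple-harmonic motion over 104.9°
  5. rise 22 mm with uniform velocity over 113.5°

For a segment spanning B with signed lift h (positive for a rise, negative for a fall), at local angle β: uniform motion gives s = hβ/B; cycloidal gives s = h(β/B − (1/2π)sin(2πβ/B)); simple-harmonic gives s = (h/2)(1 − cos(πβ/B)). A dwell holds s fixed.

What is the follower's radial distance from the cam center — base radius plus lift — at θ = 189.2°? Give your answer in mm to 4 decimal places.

seg 1 [0°–43.2°] dwell: s stays 0.0000
seg 2 [43.2°–106.8°] uniform, h=19: full span → s += 19 → s = 19.0000
seg 3 [106.8°–141.6°] cycloidal, h=16: full span → s += 16 → s = 35.0000
seg 4 [141.6°–246.5°] simple-harmonic, h=-22: θ=189.2° here. β=47.6, B=104.9. -22/2·(1 − cos(π·0.4538)) = -9.4079 → s = 25.5921
radial distance = base radius + s = 23 + 25.5921 = 48.5921

48.5921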